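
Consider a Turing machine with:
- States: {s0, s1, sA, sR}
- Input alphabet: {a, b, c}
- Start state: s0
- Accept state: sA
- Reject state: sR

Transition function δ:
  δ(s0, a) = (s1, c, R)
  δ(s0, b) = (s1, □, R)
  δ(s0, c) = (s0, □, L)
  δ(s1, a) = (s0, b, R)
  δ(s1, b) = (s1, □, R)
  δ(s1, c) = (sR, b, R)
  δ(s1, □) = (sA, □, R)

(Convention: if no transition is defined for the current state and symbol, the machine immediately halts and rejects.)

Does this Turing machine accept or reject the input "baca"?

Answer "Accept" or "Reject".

Execution trace:
Initial: [s0]baca
Step 1: δ(s0, b) = (s1, □, R) → □[s1]aca
Step 2: δ(s1, a) = (s0, b, R) → □b[s0]ca
Step 3: δ(s0, c) = (s0, □, L) → □[s0]b□a
Step 4: δ(s0, b) = (s1, □, R) → □□[s1]□a
Step 5: δ(s1, □) = (sA, □, R) → □□□[sA]a

The machine reaches the accept state sA and halts.

Answer: Accept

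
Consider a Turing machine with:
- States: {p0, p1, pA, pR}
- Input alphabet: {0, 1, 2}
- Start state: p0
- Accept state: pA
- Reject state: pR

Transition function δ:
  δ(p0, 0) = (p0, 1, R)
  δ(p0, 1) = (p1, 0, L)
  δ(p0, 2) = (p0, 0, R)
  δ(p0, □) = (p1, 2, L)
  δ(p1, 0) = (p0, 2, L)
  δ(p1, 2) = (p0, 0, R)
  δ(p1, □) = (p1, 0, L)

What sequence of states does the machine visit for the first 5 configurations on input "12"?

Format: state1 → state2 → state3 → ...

Execution trace:
Initial: [p0]12
Step 1: δ(p0, 1) = (p1, 0, L) → [p1]□02
Step 2: δ(p1, □) = (p1, 0, L) → [p1]□002
Step 3: δ(p1, □) = (p1, 0, L) → [p1]□0002
Step 4: δ(p1, □) = (p1, 0, L) → [p1]□00002

State sequence: p0 → p1 → p1 → p1 → p1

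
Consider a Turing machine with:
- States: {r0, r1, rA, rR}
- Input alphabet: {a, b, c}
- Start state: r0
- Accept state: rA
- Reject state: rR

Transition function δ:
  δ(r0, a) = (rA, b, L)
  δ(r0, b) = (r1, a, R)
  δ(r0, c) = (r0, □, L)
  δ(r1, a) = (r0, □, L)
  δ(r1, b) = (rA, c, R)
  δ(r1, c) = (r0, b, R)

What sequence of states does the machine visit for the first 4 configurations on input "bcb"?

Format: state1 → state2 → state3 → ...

Execution trace:
Initial: [r0]bcb
Step 1: δ(r0, b) = (r1, a, R) → a[r1]cb
Step 2: δ(r1, c) = (r0, b, R) → ab[r0]b
Step 3: δ(r0, b) = (r1, a, R) → aba[r1]□

No transition is defined for δ(r1, □). By convention the machine halts and rejects.

State sequence: r0 → r1 → r0 → r1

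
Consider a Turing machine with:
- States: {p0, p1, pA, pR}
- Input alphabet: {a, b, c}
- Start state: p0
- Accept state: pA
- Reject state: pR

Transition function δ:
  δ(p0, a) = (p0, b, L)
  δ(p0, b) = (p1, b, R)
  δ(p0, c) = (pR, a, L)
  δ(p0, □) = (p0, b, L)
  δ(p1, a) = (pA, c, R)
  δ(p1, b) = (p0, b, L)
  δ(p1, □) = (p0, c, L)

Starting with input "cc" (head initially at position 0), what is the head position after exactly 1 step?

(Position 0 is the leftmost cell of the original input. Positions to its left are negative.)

Execution trace (head position shown):
Step 0: [p0]cc  (head at position 0)
Step 1: move left → [pR]□ac  (head at position -1)

After 1 step, the head is at position -1.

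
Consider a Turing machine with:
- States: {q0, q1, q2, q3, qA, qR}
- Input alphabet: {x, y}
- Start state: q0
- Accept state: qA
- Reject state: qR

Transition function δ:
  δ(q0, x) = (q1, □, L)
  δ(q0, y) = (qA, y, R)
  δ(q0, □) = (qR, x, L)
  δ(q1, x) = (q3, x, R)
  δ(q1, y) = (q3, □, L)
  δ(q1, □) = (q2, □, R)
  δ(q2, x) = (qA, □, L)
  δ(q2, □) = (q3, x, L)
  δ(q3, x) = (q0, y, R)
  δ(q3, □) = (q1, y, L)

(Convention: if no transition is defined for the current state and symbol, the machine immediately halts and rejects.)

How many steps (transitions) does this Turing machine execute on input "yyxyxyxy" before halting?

Execution trace:
Initial: [q0]yyxyxyxy
Step 1: δ(q0, y) = (qA, y, R) → y[qA]yxyxyxy

The machine reaches the accept state qA and halts.

The machine executed 1 step before halting.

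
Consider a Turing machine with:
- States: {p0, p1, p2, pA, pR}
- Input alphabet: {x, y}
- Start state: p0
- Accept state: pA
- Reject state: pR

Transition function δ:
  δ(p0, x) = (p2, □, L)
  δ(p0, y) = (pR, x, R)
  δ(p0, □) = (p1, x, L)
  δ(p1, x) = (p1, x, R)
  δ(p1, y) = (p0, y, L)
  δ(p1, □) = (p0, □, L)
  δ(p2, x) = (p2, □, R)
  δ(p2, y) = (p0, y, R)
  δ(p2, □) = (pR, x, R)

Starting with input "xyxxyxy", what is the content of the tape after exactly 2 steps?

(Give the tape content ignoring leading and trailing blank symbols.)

Execution trace:
Initial: [p0]xyxxyxy
Step 1: δ(p0, x) = (p2, □, L) → [p2]□□yxxyxy
Step 2: δ(p2, □) = (pR, x, R) → x[pR]□yxxyxy

The machine reaches the reject state pR and halts.

After 2 steps, the tape (ignoring leading/trailing blanks) is: x□yxxyxy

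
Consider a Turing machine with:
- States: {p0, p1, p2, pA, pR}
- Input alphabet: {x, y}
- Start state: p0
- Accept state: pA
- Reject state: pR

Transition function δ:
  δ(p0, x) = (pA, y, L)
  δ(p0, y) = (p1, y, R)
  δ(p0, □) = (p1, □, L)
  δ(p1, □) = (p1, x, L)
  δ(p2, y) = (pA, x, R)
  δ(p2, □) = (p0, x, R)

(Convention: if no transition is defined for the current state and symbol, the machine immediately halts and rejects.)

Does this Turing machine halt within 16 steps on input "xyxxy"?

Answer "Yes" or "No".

Execution trace:
Initial: [p0]xyxxy
Step 1: δ(p0, x) = (pA, y, L) → [pA]□yyxxy

The machine reaches the accept state pA and halts.
The machine halted after 1 step (within the 16-step bound).

Answer: Yes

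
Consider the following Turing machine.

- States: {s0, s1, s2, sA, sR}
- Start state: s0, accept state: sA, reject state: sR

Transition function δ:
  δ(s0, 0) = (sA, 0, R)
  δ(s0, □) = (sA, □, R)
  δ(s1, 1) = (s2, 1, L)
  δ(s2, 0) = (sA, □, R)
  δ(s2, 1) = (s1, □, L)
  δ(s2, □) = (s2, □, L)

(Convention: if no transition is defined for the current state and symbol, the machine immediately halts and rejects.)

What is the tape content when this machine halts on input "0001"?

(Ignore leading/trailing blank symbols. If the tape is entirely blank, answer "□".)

Execution trace:
Initial: [s0]0001
Step 1: δ(s0, 0) = (sA, 0, R) → 0[sA]001

The machine reaches the accept state sA and halts.

Final tape (ignoring leading/trailing blanks): 0001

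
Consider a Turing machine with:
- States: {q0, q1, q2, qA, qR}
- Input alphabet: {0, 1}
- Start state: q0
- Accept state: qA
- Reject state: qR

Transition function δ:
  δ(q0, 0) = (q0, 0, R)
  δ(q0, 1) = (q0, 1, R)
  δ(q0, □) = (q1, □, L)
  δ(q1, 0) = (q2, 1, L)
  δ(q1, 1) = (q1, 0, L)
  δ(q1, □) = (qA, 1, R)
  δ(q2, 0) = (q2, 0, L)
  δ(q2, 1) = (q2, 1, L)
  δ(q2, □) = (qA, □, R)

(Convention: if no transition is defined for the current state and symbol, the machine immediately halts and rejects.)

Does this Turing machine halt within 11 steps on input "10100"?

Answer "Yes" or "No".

Execution trace:
Initial: [q0]10100
Step 1: δ(q0, 1) = (q0, 1, R) → 1[q0]0100
Step 2: δ(q0, 0) = (q0, 0, R) → 10[q0]100
Step 3: δ(q0, 1) = (q0, 1, R) → 101[q0]00
Step 4: δ(q0, 0) = (q0, 0, R) → 1010[q0]0
Step 5: δ(q0, 0) = (q0, 0, R) → 10100[q0]□
Step 6: δ(q0, □) = (q1, □, L) → 1010[q1]0□
Step 7: δ(q1, 0) = (q2, 1, L) → 101[q2]01□
Step 8: δ(q2, 0) = (q2, 0, L) → 10[q2]101□
Step 9: δ(q2, 1) = (q2, 1, L) → 1[q2]0101□
Step 10: δ(q2, 0) = (q2, 0, L) → [q2]10101□
Step 11: δ(q2, 1) = (q2, 1, L) → [q2]□10101□

The machine has not reached a halting state after 11 steps.
The machine did not halt within the 11-step bound.

Answer: No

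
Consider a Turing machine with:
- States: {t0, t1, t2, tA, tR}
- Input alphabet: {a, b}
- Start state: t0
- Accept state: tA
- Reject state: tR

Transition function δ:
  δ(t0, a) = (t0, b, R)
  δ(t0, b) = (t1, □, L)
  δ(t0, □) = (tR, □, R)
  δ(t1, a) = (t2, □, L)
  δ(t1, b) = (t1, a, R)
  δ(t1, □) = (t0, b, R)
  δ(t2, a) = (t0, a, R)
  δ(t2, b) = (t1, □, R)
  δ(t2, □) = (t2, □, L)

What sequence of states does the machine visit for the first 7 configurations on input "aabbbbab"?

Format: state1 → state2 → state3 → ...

Execution trace:
Initial: [t0]aabbbbab
Step 1: δ(t0, a) = (t0, b, R) → b[t0]abbbbab
Step 2: δ(t0, a) = (t0, b, R) → bb[t0]bbbbab
Step 3: δ(t0, b) = (t1, □, L) → b[t1]b□bbbab
Step 4: δ(t1, b) = (t1, a, R) → ba[t1]□bbbab
Step 5: δ(t1, □) = (t0, b, R) → bab[t0]bbbab
Step 6: δ(t0, b) = (t1, □, L) → ba[t1]b□bbab

State sequence: t0 → t0 → t0 → t1 → t1 → t0 → t1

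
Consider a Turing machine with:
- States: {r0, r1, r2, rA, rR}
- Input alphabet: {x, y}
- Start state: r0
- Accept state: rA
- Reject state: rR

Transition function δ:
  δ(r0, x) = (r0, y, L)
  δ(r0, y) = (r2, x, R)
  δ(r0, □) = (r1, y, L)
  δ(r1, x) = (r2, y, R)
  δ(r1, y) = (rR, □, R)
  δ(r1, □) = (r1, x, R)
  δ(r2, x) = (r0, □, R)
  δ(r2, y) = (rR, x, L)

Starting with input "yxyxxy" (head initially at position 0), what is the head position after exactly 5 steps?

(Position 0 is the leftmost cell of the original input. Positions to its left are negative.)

Execution trace (head position shown):
Step 0: [r0]yxyxxy  (head at position 0)
Step 1: move right → x[r2]xyxxy  (head at position 1)
Step 2: move right → x□[r0]yxxy  (head at position 2)
Step 3: move right → x□x[r2]xxy  (head at position 3)
Step 4: move right → x□x□[r0]xy  (head at position 4)
Step 5: move left → x□x[r0]□yy  (head at position 3)

After 5 steps, the head is at position 3.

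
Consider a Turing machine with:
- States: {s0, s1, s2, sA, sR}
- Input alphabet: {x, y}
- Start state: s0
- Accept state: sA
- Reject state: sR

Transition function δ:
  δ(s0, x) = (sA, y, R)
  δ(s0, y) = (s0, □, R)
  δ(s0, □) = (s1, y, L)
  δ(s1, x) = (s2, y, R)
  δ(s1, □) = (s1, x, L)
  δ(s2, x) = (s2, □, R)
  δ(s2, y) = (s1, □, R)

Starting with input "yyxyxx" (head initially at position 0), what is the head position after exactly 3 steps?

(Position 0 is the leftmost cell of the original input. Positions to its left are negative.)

Execution trace (head position shown):
Step 0: [s0]yyxyxx  (head at position 0)
Step 1: move right → □[s0]yxyxx  (head at position 1)
Step 2: move right → □□[s0]xyxx  (head at position 2)
Step 3: move right → □□y[sA]yxx  (head at position 3)

After 3 steps, the head is at position 3.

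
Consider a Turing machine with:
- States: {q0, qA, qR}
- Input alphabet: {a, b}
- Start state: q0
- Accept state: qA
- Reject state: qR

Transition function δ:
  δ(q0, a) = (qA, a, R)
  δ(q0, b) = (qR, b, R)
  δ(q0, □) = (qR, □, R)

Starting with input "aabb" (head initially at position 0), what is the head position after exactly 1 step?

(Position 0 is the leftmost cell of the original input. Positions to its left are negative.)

Execution trace (head position shown):
Step 0: [q0]aabb  (head at position 0)
Step 1: move right → a[qA]abb  (head at position 1)

After 1 step, the head is at position 1.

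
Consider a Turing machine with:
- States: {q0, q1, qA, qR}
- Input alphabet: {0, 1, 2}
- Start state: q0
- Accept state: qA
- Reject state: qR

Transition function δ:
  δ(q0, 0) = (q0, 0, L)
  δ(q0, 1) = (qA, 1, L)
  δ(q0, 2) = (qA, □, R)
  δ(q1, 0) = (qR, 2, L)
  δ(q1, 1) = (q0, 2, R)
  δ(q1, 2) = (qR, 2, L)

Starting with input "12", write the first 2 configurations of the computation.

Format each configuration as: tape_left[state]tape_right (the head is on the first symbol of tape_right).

Transitions applied:
Step 1: δ(q0, 1) = (qA, 1, L)

The first 2 configurations are:
[q0]12 ⊢ [qA]□12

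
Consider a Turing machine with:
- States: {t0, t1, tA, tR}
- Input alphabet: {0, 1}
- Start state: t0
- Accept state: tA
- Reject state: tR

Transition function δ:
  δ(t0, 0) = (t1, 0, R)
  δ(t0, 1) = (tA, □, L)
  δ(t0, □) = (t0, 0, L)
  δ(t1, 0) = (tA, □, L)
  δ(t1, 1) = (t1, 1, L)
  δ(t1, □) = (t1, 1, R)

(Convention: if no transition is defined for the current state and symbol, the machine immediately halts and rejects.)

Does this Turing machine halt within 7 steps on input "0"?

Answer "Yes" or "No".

Execution trace:
Initial: [t0]0
Step 1: δ(t0, 0) = (t1, 0, R) → 0[t1]□
Step 2: δ(t1, □) = (t1, 1, R) → 01[t1]□
Step 3: δ(t1, □) = (t1, 1, R) → 011[t1]□
Step 4: δ(t1, □) = (t1, 1, R) → 0111[t1]□
Step 5: δ(t1, □) = (t1, 1, R) → 01111[t1]□
Step 6: δ(t1, □) = (t1, 1, R) → 011111[t1]□
Step 7: δ(t1, □) = (t1, 1, R) → 0111111[t1]□

The machine has not reached a halting state after 7 steps.
The machine did not halt within the 7-step bound.

Answer: No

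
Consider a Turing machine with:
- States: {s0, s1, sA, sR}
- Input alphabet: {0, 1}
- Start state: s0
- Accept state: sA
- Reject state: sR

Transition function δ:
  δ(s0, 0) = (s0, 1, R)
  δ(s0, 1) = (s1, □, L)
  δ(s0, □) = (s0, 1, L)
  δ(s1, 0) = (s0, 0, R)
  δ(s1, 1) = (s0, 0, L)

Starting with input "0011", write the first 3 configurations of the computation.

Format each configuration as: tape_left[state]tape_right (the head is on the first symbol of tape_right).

Transitions applied:
Step 1: δ(s0, 0) = (s0, 1, R)
Step 2: δ(s0, 0) = (s0, 1, R)

The first 3 configurations are:
[s0]0011 ⊢ 1[s0]011 ⊢ 11[s0]11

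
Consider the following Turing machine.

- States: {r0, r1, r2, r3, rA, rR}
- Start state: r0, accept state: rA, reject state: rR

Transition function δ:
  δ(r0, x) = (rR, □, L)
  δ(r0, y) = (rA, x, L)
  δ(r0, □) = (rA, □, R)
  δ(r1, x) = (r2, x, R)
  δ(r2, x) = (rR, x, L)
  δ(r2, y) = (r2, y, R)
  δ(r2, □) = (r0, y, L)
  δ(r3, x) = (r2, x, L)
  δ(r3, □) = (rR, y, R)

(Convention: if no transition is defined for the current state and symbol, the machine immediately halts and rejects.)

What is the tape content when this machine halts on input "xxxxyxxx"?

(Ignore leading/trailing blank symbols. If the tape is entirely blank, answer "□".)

Execution trace:
Initial: [r0]xxxxyxxx
Step 1: δ(r0, x) = (rR, □, L) → [rR]□□xxxyxxx

The machine reaches the reject state rR and halts.

Final tape (ignoring leading/trailing blanks): xxxyxxx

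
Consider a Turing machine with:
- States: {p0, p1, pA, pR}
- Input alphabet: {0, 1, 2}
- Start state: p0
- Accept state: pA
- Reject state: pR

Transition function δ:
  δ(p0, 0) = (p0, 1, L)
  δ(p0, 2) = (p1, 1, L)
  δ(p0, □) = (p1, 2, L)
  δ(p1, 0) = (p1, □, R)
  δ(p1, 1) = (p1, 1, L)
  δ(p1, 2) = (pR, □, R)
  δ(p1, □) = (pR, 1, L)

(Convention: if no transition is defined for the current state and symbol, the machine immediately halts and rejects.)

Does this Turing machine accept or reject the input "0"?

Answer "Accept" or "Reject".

Execution trace:
Initial: [p0]0
Step 1: δ(p0, 0) = (p0, 1, L) → [p0]□1
Step 2: δ(p0, □) = (p1, 2, L) → [p1]□21
Step 3: δ(p1, □) = (pR, 1, L) → [pR]□121

The machine reaches the reject state pR and halts.

Answer: Reject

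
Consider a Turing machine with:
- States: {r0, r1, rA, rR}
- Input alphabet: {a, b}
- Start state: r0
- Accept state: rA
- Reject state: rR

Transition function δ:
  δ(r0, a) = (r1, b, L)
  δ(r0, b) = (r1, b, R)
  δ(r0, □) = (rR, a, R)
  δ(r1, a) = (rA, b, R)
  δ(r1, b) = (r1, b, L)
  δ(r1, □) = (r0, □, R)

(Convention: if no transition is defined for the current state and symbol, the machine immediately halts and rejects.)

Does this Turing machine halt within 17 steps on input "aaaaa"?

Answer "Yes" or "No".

Execution trace:
Initial: [r0]aaaaa
Step 1: δ(r0, a) = (r1, b, L) → [r1]□baaaa
Step 2: δ(r1, □) = (r0, □, R) → □[r0]baaaa
Step 3: δ(r0, b) = (r1, b, R) → □b[r1]aaaa
Step 4: δ(r1, a) = (rA, b, R) → □bb[rA]aaa

The machine reaches the accept state rA and halts.
The machine halted after 4 steps (within the 17-step bound).

Answer: Yes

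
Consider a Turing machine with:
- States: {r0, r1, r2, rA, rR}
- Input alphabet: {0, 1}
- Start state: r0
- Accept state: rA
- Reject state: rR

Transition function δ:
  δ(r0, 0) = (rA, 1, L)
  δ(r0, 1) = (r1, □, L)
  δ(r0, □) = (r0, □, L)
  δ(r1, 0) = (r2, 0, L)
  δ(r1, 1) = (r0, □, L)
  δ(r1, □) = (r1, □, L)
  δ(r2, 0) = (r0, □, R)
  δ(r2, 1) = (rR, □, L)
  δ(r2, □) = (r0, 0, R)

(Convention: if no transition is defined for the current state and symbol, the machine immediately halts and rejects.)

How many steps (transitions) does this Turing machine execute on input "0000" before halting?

Execution trace:
Initial: [r0]0000
Step 1: δ(r0, 0) = (rA, 1, L) → [rA]□1000

The machine reaches the accept state rA and halts.

The machine executed 1 step before halting.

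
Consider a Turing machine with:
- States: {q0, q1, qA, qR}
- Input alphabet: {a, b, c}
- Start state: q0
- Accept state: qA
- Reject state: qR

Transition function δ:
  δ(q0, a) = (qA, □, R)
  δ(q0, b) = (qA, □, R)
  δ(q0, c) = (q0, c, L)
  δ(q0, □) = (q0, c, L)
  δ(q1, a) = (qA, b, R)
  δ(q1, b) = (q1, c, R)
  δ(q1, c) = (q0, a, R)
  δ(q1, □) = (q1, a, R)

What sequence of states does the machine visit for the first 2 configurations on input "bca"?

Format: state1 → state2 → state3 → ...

Execution trace:
Initial: [q0]bca
Step 1: δ(q0, b) = (qA, □, R) → □[qA]ca

The machine reaches the accept state qA and halts.

State sequence: q0 → qA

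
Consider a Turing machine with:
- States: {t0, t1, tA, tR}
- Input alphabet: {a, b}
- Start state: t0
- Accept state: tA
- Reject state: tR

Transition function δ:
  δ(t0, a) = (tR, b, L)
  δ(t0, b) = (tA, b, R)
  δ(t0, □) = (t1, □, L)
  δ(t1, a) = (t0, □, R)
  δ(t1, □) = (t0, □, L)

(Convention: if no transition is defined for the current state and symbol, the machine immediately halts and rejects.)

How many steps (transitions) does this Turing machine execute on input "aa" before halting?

Execution trace:
Initial: [t0]aa
Step 1: δ(t0, a) = (tR, b, L) → [tR]□ba

The machine reaches the reject state tR and halts.

The machine executed 1 step before halting.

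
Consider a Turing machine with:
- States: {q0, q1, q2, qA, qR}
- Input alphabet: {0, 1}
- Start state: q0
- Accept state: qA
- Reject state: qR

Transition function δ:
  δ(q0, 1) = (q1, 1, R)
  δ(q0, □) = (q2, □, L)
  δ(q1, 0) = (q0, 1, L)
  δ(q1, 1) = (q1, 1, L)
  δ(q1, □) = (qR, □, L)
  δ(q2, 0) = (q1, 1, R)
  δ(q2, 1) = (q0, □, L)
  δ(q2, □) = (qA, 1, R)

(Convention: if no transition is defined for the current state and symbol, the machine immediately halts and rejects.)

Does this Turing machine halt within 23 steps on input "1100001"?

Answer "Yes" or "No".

Execution trace:
Initial: [q0]1100001
Step 1: δ(q0, 1) = (q1, 1, R) → 1[q1]100001
Step 2: δ(q1, 1) = (q1, 1, L) → [q1]1100001
Step 3: δ(q1, 1) = (q1, 1, L) → [q1]□1100001
Step 4: δ(q1, □) = (qR, □, L) → [qR]□□1100001

The machine reaches the reject state qR and halts.
The machine halted after 4 steps (within the 23-step bound).

Answer: Yes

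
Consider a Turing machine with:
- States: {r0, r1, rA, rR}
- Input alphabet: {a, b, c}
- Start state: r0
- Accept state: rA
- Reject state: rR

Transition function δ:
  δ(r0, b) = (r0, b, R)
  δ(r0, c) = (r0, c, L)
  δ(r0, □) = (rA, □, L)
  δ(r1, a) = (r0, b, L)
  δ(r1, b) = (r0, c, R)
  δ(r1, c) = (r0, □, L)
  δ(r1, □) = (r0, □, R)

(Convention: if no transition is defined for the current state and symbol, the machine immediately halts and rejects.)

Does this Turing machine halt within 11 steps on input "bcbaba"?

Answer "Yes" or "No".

Execution trace:
Initial: [r0]bcbaba
Step 1: δ(r0, b) = (r0, b, R) → b[r0]cbaba
Step 2: δ(r0, c) = (r0, c, L) → [r0]bcbaba
Step 3: δ(r0, b) = (r0, b, R) → b[r0]cbaba
Step 4: δ(r0, c) = (r0, c, L) → [r0]bcbaba
Step 5: δ(r0, b) = (r0, b, R) → b[r0]cbaba
Step 6: δ(r0, c) = (r0, c, L) → [r0]bcbaba
Step 7: δ(r0, b) = (r0, b, R) → b[r0]cbaba
Step 8: δ(r0, c) = (r0, c, L) → [r0]bcbaba
Step 9: δ(r0, b) = (r0, b, R) → b[r0]cbaba
Step 10: δ(r0, c) = (r0, c, L) → [r0]bcbaba
Step 11: δ(r0, b) = (r0, b, R) → b[r0]cbaba

The machine has not reached a halting state after 11 steps.
The machine did not halt within the 11-step bound.

Answer: No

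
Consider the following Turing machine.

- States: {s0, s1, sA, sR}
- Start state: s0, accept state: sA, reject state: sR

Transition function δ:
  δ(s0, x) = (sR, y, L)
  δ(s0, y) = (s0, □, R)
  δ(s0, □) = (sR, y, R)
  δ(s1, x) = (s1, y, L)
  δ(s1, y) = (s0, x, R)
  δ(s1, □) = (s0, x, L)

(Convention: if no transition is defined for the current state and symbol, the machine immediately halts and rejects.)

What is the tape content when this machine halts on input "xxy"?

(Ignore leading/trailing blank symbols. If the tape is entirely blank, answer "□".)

Execution trace:
Initial: [s0]xxy
Step 1: δ(s0, x) = (sR, y, L) → [sR]□yxy

The machine reaches the reject state sR and halts.

Final tape (ignoring leading/trailing blanks): yxy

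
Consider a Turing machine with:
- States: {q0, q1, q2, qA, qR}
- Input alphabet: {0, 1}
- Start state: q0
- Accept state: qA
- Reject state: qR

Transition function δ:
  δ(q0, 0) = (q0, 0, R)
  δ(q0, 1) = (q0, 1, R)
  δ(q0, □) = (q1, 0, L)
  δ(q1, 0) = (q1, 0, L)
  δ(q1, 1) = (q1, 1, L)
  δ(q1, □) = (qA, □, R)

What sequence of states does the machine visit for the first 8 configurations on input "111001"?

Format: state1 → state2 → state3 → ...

Execution trace:
Initial: [q0]111001
Step 1: δ(q0, 1) = (q0, 1, R) → 1[q0]11001
Step 2: δ(q0, 1) = (q0, 1, R) → 11[q0]1001
Step 3: δ(q0, 1) = (q0, 1, R) → 111[q0]001
Step 4: δ(q0, 0) = (q0, 0, R) → 1110[q0]01
Step 5: δ(q0, 0) = (q0, 0, R) → 11100[q0]1
Step 6: δ(q0, 1) = (q0, 1, R) → 111001[q0]□
Step 7: δ(q0, □) = (q1, 0, L) → 11100[q1]10

State sequence: q0 → q0 → q0 → q0 → q0 → q0 → q0 → q1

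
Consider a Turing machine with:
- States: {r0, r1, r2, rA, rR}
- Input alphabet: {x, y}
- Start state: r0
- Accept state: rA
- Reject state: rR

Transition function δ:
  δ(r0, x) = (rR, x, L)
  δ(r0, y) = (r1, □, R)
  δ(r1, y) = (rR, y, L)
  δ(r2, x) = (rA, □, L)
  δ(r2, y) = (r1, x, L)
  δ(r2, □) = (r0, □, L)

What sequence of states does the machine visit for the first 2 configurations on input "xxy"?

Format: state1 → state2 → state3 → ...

Execution trace:
Initial: [r0]xxy
Step 1: δ(r0, x) = (rR, x, L) → [rR]□xxy

The machine reaches the reject state rR and halts.

State sequence: r0 → rR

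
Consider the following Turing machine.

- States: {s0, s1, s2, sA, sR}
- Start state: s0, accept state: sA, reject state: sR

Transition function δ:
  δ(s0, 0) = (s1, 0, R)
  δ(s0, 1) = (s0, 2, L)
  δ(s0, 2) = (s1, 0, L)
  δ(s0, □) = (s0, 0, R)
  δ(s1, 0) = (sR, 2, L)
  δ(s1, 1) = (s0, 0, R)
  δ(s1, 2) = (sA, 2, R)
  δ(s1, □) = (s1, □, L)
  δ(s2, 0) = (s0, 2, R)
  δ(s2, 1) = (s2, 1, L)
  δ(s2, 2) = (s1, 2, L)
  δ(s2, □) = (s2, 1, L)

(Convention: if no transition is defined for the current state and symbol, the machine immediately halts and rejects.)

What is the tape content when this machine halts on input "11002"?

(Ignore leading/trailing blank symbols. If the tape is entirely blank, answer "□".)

Execution trace:
Initial: [s0]11002
Step 1: δ(s0, 1) = (s0, 2, L) → [s0]□21002
Step 2: δ(s0, □) = (s0, 0, R) → 0[s0]21002
Step 3: δ(s0, 2) = (s1, 0, L) → [s1]001002
Step 4: δ(s1, 0) = (sR, 2, L) → [sR]□201002

The machine reaches the reject state sR and halts.

Final tape (ignoring leading/trailing blanks): 201002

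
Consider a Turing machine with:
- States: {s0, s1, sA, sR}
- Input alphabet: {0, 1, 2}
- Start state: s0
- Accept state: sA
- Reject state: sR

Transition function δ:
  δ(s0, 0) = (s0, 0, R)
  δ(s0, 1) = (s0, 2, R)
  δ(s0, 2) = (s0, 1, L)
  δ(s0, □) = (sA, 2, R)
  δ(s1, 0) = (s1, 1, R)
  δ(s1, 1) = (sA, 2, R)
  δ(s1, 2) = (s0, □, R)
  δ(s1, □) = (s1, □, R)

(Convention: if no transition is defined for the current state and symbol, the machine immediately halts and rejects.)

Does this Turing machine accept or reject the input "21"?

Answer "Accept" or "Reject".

Execution trace:
Initial: [s0]21
Step 1: δ(s0, 2) = (s0, 1, L) → [s0]□11
Step 2: δ(s0, □) = (sA, 2, R) → 2[sA]11

The machine reaches the accept state sA and halts.

Answer: Accept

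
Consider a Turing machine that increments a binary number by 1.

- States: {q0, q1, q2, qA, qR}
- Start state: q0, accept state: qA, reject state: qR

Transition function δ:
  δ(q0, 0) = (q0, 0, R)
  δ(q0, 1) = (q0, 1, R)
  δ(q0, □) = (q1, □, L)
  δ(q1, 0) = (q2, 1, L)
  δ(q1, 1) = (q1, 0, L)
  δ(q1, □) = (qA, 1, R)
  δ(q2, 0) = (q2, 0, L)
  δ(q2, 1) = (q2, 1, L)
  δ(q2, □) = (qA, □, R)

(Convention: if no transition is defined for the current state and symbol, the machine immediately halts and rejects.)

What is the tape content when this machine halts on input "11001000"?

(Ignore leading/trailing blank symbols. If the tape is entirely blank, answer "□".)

Execution trace:
Initial: [q0]11001000
Step 1: δ(q0, 1) = (q0, 1, R) → 1[q0]1001000
Step 2: δ(q0, 1) = (q0, 1, R) → 11[q0]001000
Step 3: δ(q0, 0) = (q0, 0, R) → 110[q0]01000
Step 4: δ(q0, 0) = (q0, 0, R) → 1100[q0]1000
Step 5: δ(q0, 1) = (q0, 1, R) → 11001[q0]000
Step 6: δ(q0, 0) = (q0, 0, R) → 110010[q0]00
Step 7: δ(q0, 0) = (q0, 0, R) → 1100100[q0]0
Step 8: δ(q0, 0) = (q0, 0, R) → 11001000[q0]□
Step 9: δ(q0, □) = (q1, □, L) → 1100100[q1]0□
Step 10: δ(q1, 0) = (q2, 1, L) → 110010[q2]01□
Step 11: δ(q2, 0) = (q2, 0, L) → 11001[q2]001□
Step 12: δ(q2, 0) = (q2, 0, L) → 1100[q2]1001□
Step 13: δ(q2, 1) = (q2, 1, L) → 110[q2]01001□
Step 14: δ(q2, 0) = (q2, 0, L) → 11[q2]001001□
Step 15: δ(q2, 0) = (q2, 0, L) → 1[q2]1001001□
Step 16: δ(q2, 1) = (q2, 1, L) → [q2]11001001□
Step 17: δ(q2, 1) = (q2, 1, L) → [q2]□11001001□
Step 18: δ(q2, □) = (qA, □, R) → □[qA]11001001□

The machine reaches the accept state qA and halts.

Final tape (ignoring leading/trailing blanks): 11001001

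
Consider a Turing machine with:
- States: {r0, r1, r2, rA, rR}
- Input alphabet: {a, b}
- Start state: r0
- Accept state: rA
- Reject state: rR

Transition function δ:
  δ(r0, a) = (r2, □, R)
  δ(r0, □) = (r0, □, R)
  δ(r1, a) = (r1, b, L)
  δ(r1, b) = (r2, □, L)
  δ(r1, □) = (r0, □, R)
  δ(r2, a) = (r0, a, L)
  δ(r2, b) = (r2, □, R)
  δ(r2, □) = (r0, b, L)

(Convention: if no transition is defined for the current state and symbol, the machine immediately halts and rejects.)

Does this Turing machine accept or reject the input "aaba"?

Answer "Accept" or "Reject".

Execution trace:
Initial: [r0]aaba
Step 1: δ(r0, a) = (r2, □, R) → □[r2]aba
Step 2: δ(r2, a) = (r0, a, L) → [r0]□aba
Step 3: δ(r0, □) = (r0, □, R) → □[r0]aba
Step 4: δ(r0, a) = (r2, □, R) → □□[r2]ba
Step 5: δ(r2, b) = (r2, □, R) → □□□[r2]a
Step 6: δ(r2, a) = (r0, a, L) → □□[r0]□a
Step 7: δ(r0, □) = (r0, □, R) → □□□[r0]a
Step 8: δ(r0, a) = (r2, □, R) → □□□□[r2]□
Step 9: δ(r2, □) = (r0, b, L) → □□□[r0]□b
Step 10: δ(r0, □) = (r0, □, R) → □□□□[r0]b

No transition is defined for δ(r0, b). By convention the machine halts and rejects.

Answer: Reject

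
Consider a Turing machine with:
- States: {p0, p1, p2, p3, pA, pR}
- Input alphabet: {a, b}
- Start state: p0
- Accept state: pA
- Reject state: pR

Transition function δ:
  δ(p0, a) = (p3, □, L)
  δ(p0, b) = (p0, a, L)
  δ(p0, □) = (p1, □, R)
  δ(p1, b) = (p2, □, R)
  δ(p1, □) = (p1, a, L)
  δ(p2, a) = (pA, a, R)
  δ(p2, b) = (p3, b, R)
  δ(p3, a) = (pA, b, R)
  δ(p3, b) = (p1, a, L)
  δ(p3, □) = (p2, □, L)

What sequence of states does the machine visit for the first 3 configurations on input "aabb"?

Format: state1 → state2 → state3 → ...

Execution trace:
Initial: [p0]aabb
Step 1: δ(p0, a) = (p3, □, L) → [p3]□□abb
Step 2: δ(p3, □) = (p2, □, L) → [p2]□□□abb

No transition is defined for δ(p2, □). By convention the machine halts and rejects.

State sequence: p0 → p3 → p2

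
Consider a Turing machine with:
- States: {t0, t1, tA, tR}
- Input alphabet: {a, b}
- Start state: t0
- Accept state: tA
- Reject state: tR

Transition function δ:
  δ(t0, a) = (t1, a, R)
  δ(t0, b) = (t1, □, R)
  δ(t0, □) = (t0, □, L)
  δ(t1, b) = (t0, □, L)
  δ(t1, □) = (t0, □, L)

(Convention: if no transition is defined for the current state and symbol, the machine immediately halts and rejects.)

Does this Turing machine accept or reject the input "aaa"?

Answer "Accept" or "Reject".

Execution trace:
Initial: [t0]aaa
Step 1: δ(t0, a) = (t1, a, R) → a[t1]aa

No transition is defined for δ(t1, a). By convention the machine halts and rejects.

Answer: Reject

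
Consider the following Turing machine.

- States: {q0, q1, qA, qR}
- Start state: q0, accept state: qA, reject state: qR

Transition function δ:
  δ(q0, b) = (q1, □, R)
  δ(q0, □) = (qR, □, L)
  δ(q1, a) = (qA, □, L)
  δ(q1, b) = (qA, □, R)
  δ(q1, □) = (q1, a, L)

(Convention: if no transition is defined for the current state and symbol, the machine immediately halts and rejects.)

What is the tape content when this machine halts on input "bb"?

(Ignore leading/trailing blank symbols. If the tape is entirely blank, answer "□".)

Execution trace:
Initial: [q0]bb
Step 1: δ(q0, b) = (q1, □, R) → □[q1]b
Step 2: δ(q1, b) = (qA, □, R) → □□[qA]□

The machine reaches the accept state qA and halts.

Final tape (ignoring leading/trailing blanks): □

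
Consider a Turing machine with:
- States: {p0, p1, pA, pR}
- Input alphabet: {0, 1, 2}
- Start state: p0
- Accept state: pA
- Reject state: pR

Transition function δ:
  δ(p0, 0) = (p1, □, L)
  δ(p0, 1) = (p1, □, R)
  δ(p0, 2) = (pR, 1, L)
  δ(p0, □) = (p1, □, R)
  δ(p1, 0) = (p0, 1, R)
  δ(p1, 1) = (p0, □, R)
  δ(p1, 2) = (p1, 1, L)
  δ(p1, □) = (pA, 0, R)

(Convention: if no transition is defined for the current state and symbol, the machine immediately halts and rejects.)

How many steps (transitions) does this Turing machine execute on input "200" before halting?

Execution trace:
Initial: [p0]200
Step 1: δ(p0, 2) = (pR, 1, L) → [pR]□100

The machine reaches the reject state pR and halts.

The machine executed 1 step before halting.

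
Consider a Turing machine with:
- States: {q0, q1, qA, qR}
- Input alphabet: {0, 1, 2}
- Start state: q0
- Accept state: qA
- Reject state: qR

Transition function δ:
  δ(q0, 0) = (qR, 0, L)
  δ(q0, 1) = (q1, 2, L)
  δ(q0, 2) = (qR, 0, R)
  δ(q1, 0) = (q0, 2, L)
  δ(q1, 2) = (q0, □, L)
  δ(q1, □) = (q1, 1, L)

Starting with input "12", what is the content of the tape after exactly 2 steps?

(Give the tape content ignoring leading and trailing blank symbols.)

Execution trace:
Initial: [q0]12
Step 1: δ(q0, 1) = (q1, 2, L) → [q1]□22
Step 2: δ(q1, □) = (q1, 1, L) → [q1]□122

After 2 steps, the tape (ignoring leading/trailing blanks) is: 122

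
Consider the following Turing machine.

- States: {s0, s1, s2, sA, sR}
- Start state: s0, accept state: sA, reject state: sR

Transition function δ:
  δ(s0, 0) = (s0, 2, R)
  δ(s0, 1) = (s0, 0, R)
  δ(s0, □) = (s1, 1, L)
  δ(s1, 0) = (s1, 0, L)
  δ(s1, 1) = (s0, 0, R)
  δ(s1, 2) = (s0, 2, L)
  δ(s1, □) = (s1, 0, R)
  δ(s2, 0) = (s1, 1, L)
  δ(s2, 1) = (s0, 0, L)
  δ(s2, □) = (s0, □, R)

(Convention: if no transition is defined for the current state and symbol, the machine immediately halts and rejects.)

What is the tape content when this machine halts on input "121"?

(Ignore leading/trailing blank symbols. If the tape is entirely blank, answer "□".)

Execution trace:
Initial: [s0]121
Step 1: δ(s0, 1) = (s0, 0, R) → 0[s0]21

No transition is defined for δ(s0, 2). By convention the machine halts and rejects.

Final tape (ignoring leading/trailing blanks): 021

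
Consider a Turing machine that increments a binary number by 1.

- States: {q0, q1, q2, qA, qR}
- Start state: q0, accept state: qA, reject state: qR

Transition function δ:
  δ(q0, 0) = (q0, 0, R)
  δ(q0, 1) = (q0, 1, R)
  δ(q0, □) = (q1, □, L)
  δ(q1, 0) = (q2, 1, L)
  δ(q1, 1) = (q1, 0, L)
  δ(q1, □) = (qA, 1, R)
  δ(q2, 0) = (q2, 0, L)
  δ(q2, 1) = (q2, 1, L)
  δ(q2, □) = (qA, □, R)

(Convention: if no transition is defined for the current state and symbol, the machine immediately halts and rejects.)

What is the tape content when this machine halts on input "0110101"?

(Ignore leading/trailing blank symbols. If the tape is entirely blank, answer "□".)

Execution trace:
Initial: [q0]0110101
Step 1: δ(q0, 0) = (q0, 0, R) → 0[q0]110101
Step 2: δ(q0, 1) = (q0, 1, R) → 01[q0]10101
Step 3: δ(q0, 1) = (q0, 1, R) → 011[q0]0101
Step 4: δ(q0, 0) = (q0, 0, R) → 0110[q0]101
Step 5: δ(q0, 1) = (q0, 1, R) → 01101[q0]01
Step 6: δ(q0, 0) = (q0, 0, R) → 011010[q0]1
Step 7: δ(q0, 1) = (q0, 1, R) → 0110101[q0]□
Step 8: δ(q0, □) = (q1, □, L) → 011010[q1]1□
Step 9: δ(q1, 1) = (q1, 0, L) → 01101[q1]00□
Step 10: δ(q1, 0) = (q2, 1, L) → 0110[q2]110□
Step 11: δ(q2, 1) = (q2, 1, L) → 011[q2]0110□
Step 12: δ(q2, 0) = (q2, 0, L) → 01[q2]10110□
Step 13: δ(q2, 1) = (q2, 1, L) → 0[q2]110110□
Step 14: δ(q2, 1) = (q2, 1, L) → [q2]0110110□
Step 15: δ(q2, 0) = (q2, 0, L) → [q2]□0110110□
Step 16: δ(q2, □) = (qA, □, R) → □[qA]0110110□

The machine reaches the accept state qA and halts.

Final tape (ignoring leading/trailing blanks): 0110110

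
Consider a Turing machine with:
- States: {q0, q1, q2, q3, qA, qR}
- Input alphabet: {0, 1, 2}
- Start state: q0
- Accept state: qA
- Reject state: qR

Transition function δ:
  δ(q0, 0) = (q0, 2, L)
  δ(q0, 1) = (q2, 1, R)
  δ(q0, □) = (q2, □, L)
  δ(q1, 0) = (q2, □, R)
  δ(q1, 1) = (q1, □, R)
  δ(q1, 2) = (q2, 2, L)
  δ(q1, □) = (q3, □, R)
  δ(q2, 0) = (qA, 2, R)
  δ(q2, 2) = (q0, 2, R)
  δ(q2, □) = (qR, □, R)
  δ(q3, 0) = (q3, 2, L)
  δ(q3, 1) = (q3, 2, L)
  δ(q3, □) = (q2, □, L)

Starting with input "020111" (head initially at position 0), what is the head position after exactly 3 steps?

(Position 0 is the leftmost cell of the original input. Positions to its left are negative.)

Execution trace (head position shown):
Step 0: [q0]020111  (head at position 0)
Step 1: move left → [q0]□220111  (head at position -1)
Step 2: move left → [q2]□□220111  (head at position -2)
Step 3: move right → □[qR]□220111  (head at position -1)

After 3 steps, the head is at position -1.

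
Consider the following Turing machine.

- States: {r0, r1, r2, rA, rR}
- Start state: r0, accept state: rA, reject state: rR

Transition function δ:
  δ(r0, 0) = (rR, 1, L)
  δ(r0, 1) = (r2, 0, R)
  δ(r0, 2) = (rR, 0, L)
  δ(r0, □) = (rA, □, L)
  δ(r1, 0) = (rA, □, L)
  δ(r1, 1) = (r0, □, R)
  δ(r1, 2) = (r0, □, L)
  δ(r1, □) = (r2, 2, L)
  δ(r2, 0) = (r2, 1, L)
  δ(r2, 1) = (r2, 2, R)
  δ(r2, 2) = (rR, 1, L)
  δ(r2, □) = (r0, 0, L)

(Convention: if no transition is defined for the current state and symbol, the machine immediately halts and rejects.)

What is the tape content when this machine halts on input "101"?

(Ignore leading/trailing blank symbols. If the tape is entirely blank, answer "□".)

Execution trace:
Initial: [r0]101
Step 1: δ(r0, 1) = (r2, 0, R) → 0[r2]01
Step 2: δ(r2, 0) = (r2, 1, L) → [r2]011
Step 3: δ(r2, 0) = (r2, 1, L) → [r2]□111
Step 4: δ(r2, □) = (r0, 0, L) → [r0]□0111
Step 5: δ(r0, □) = (rA, □, L) → [rA]□□0111

The machine reaches the accept state rA and halts.

Final tape (ignoring leading/trailing blanks): 0111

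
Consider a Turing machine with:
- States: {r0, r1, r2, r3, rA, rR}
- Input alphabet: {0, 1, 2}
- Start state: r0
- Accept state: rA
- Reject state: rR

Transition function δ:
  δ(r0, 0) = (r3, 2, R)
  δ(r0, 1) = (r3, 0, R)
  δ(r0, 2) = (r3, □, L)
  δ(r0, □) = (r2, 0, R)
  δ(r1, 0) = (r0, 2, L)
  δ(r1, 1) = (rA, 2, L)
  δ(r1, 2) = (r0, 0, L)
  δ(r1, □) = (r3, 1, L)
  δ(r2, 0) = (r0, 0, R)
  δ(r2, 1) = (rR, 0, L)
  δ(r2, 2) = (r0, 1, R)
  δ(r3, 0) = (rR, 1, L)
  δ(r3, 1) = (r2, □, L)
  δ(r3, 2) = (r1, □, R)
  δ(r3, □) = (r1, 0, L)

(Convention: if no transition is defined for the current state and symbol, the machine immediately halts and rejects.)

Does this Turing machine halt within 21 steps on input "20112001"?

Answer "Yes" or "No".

Execution trace:
Initial: [r0]20112001
Step 1: δ(r0, 2) = (r3, □, L) → [r3]□□0112001
Step 2: δ(r3, □) = (r1, 0, L) → [r1]□0□0112001
Step 3: δ(r1, □) = (r3, 1, L) → [r3]□10□0112001
Step 4: δ(r3, □) = (r1, 0, L) → [r1]□010□0112001
Step 5: δ(r1, □) = (r3, 1, L) → [r3]□1010□0112001
Step 6: δ(r3, □) = (r1, 0, L) → [r1]□01010□0112001
Step 7: δ(r1, □) = (r3, 1, L) → [r3]□101010□0112001
Step 8: δ(r3, □) = (r1, 0, L) → [r1]□0101010□0112001
Step 9: δ(r1, □) = (r3, 1, L) → [r3]□10101010□0112001
Step 10: δ(r3, □) = (r1, 0, L) → [r1]□010101010□0112001
Step 11: δ(r1, □) = (r3, 1, L) → [r3]□1010101010□0112001
Step 12: δ(r3, □) = (r1, 0, L) → [r1]□01010101010□0112001
Step 13: δ(r1, □) = (r3, 1, L) → [r3]□101010101010□0112001
Step 14: δ(r3, □) = (r1, 0, L) → [r1]□0101010101010□0112001
Step 15: δ(r1, □) = (r3, 1, L) → [r3]□10101010101010□0112001
Step 16: δ(r3, □) = (r1, 0, L) → [r1]□010101010101010□0112001
Step 17: δ(r1, □) = (r3, 1, L) → [r3]□1010101010101010□0112001
Step 18: δ(r3, □) = (r1, 0, L) → [r1]□01010101010101010□0112001
Step 19: δ(r1, □) = (r3, 1, L) → [r3]□101010101010101010□0112001
Step 20: δ(r3, □) = (r1, 0, L) → [r1]□0101010101010101010□0112001
Step 21: δ(r1, □) = (r3, 1, L) → [r3]□10101010101010101010□0112001

The machine has not reached a halting state after 21 steps.
The machine did not halt within the 21-step bound.

Answer: No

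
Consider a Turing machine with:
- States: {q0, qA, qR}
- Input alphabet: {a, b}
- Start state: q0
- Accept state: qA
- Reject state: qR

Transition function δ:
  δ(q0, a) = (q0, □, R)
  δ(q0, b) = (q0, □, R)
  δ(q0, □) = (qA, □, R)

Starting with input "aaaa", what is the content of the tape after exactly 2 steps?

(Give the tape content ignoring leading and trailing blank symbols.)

Execution trace:
Initial: [q0]aaaa
Step 1: δ(q0, a) = (q0, □, R) → □[q0]aaa
Step 2: δ(q0, a) = (q0, □, R) → □□[q0]aa

After 2 steps, the tape (ignoring leading/trailing blanks) is: aa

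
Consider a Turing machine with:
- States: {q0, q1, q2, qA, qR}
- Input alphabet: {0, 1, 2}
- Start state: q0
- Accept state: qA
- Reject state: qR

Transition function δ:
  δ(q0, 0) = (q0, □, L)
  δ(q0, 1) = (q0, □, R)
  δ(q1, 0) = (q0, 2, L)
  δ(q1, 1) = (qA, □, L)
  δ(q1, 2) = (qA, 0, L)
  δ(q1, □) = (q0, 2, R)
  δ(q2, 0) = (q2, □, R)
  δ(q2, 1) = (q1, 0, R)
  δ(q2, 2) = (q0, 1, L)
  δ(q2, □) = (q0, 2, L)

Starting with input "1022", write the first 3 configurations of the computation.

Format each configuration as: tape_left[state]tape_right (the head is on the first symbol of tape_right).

Transitions applied:
Step 1: δ(q0, 1) = (q0, □, R)
Step 2: δ(q0, 0) = (q0, □, L)

The first 3 configurations are:
[q0]1022 ⊢ □[q0]022 ⊢ [q0]□□22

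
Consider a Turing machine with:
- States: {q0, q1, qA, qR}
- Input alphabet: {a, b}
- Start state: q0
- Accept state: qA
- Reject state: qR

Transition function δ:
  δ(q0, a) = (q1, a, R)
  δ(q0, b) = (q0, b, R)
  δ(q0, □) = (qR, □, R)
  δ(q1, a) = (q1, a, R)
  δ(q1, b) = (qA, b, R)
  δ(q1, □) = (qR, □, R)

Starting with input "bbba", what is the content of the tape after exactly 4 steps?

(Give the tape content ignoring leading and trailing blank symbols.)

Execution trace:
Initial: [q0]bbba
Step 1: δ(q0, b) = (q0, b, R) → b[q0]bba
Step 2: δ(q0, b) = (q0, b, R) → bb[q0]ba
Step 3: δ(q0, b) = (q0, b, R) → bbb[q0]a
Step 4: δ(q0, a) = (q1, a, R) → bbba[q1]□

After 4 steps, the tape (ignoring leading/trailing blanks) is: bbba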